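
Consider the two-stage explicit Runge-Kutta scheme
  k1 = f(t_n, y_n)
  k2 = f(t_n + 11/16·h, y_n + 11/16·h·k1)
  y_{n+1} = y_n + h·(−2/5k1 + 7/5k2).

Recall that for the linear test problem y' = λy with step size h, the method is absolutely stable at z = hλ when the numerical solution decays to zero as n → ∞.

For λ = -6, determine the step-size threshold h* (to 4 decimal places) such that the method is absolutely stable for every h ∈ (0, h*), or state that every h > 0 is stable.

On y'=λy, z=hλ:
  k1=λy_n ⇒ h·k1=z·y_n;  k2=λ(1+11/16z)y_n ⇒ h·k2=z(1+11/16z)y_n
  y_{n+1}/y_n = 1 − 2/5z + 7/5z(1+11/16z) = 1 + z + 77/80z²
  ⇒ R(z) = 1 + z + 77/80z².

Solve |R(x)|<1 on ℝ⁻.
x=-1.68: |R|=2.0366
R=1: x+77/80x²=0 ⇒ x=−80/77=-1.0390; min R=1−1/(4·77/80)=0.7403>−1
Confirm numerically:
  x=-1.003: |R|=0.96528 <1
  x=-0.827: |R|=0.83128 <1
  x=-0.505: |R|=0.74046 <1
  x=-1.573: |R|=1.80854 >1
  x=-1.251: |R|=1.25531 >1
Interval (-1.0390, 0).

(-1.0390,0); λ=-6 ⇒ h* = (80/77)/6 = 0.1732.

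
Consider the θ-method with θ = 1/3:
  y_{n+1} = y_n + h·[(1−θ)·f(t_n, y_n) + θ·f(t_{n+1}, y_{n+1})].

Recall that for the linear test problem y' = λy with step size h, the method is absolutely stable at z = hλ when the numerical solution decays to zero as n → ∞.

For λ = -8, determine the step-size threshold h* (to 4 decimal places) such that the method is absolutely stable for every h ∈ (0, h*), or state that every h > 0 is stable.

(-6.0000,0); λ=-8 ⇒ h* = (6)/8 = 0.7500.

Set f=λy, z=hλ:
  y_{n+1} = y_n + z·[2/3·y_n + 1/3·y_{n+1}] ⇒ (1 − 1/3z)y_{n+1} = (1 + 2/3z)y_n
  so R(z) = (1 + 2/3z)/(1 − 1/3z).

Find x<0 with |R(x)|<1.
x=-1.32: |R|=0.0833
R=−1: 1+2/3x = −1+1/3x ⇒ -1/3x=2 ⇒ x=2/(-1/3)=-6.0000
Confirm numerically:
  x=-4.786: |R|=0.84408 <1
  x=-4.733: |R|=0.83616 <1
  x=-4.308: |R|=0.76847 <1
  x=-3.267: |R|=0.56391 <1
  x=-6.556: |R|=1.05818 >1
  x=-6.134: |R|=1.01467 >1
  x=-6.129: |R|=1.01413 >1
So |R|<1 on (-6.0000, 0).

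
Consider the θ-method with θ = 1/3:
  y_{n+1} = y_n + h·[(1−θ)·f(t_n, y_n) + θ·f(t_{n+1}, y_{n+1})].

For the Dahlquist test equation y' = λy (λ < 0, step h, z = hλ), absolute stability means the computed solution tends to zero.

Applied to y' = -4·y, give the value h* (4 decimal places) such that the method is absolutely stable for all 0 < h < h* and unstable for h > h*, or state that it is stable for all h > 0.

(-6.0000,0); λ=-4 ⇒ h* = (6)/4 = 1.5000.

On y'=λy, z=hλ:
  y_{n+1} = y_n + z·[2/3·y_n + 1/3·y_{n+1}] ⇒ (1 − 1/3z)y_{n+1} = (1 + 2/3z)y_n
  R(z) = (1 + 2/3z)/(1 − 1/3z).

Need |R(x)|<1, x<0.
x=-0.93: |R|=0.2901
R=−1: 1+2/3x = −1+1/3x ⇒ -1/3x=2 ⇒ x=2/(-1/3)=-6.0000
Confirm numerically:
  x=-5.224: |R|=0.90564 <1
  x=-3.857: |R|=0.68747 <1
  x=-3.078: |R|=0.51925 <1
  x=-2.554: |R|=0.37955 <1
  x=-6.459: |R|=1.04853 >1
  x=-6.201: |R|=1.02185 >1
  x=-6.155: |R|=1.01693 >1
Interval (-6.0000, 0).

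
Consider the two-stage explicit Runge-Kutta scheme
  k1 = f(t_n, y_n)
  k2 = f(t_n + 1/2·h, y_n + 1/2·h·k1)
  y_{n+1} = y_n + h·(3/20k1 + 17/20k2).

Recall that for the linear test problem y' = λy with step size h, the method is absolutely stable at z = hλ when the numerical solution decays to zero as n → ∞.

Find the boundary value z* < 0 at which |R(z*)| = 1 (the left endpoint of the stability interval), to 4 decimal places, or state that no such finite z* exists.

With y'=λy (z=hλ):
  k1=λy_n ⇒ h·k1=z·y_n;  k2=λ(1+1/2z)y_n ⇒ h·k2=z(1+1/2z)y_n
  y_{n+1}/y_n = 1 + 3/20z + 17/20z(1+1/2z) = 1 + z + 17/40z²
  R(z) = 1 + z + 17/40z².

Boundary: |R(x)|=1, x<0.
x=-0.96: |R|=0.4317
R=1: x+17/40x²=0 ⇒ x=−40/17=-2.3529; min R=1−1/(4·17/40)=0.4118>−1
Confirm numerically:
  x=-1.780: |R|=0.56657 <1
  x=-1.562: |R|=0.47493 <1
  x=-1.124: |R|=0.41293 <1
  x=-2.727: |R|=1.43352 >1
  x=-2.602: |R|=1.27542 >1
  x=-2.566: |R|=1.23235 >1
Stable set (-2.3529, 0).

z* = -2.3529.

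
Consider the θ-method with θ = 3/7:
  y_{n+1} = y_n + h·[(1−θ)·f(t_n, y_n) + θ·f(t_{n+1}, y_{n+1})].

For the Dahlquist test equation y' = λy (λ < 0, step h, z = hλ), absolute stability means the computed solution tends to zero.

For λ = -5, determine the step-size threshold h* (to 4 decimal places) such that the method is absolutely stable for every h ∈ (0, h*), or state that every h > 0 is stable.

On y'=λy, z=hλ:
  y_{n+1} = y_n + z·[4/7·y_n + 3/7·y_{n+1}] ⇒ (1 − 3/7z)y_{n+1} = (1 + 4/7z)y_n
  ⇒ R(z) = (1 + 4/7z)/(1 − 3/7z).

Need |R(x)|<1, x<0.
x=-0.83: |R|=0.3878
R=−1: 1+4/7x = −1+3/7x ⇒ -1/7x=2 ⇒ x=2/(-1/7)=-14.0000
Confirm numerically:
  x=-11.189: |R|=0.93071 <1
  x=-7.941: |R|=0.80343 <1
  x=-7.184: |R|=0.76128 <1
  x=-14.043: |R|=1.00088 >1
  x=-14.032: |R|=1.00065 >1
  x=-14.026: |R|=1.00053 >1
So |R|<1 on (-14.0000, 0).

(-14.0000,0); λ=-5 ⇒ h* = (14)/5 = 2.8000.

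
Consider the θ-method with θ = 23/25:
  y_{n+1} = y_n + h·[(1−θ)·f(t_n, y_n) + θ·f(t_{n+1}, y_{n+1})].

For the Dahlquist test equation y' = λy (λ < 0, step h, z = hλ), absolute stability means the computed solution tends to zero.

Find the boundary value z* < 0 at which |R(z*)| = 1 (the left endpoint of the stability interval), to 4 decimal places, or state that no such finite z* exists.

Set f=λy, z=hλ:
  y_{n+1} = y_n + z·[2/25·y_n + 23/25·y_{n+1}] ⇒ (1 − 23/25z)y_{n+1} = (1 + 2/25z)y_n
  ⇒ R(z) = (1 + 2/25z)/(1 − 23/25z).

Need |R(x)|<1, x<0.
x=-1.74: |R|=0.3310
x=-2: |R|=0.2958
x=-10: |R|=0.0196
x=-100: |R|=0.0753
θ=23/25≥1/2 ⇒ |1+2/25x|<|1−23/25x| ∀x<0 ⇒ unbounded interval.

unbounded; (−∞, 0).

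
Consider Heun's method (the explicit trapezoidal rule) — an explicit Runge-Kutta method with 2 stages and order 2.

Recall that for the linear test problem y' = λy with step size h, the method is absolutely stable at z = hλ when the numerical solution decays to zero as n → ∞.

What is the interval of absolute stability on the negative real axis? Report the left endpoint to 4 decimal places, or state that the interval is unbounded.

Set f=λy, z=hλ:
  order 2, 2-stage ⇒ R(z)=1+z+z^2/2
  (e.g. R(-0.92)=0.50320, |R|=0.50320)

Find x<0 with |R(x)|<1.
x=-0.92: |R|=0.5032
|R(-1.89)|=0.8960 |R(-0.94)|=0.5018
Bisect:
  x_lo=-2.7928 |R|=2.1070  x_hi=-0.0561 |R|=0.9455
  mid=-1.42443 |R|=0.59007 →hi
  mid=-2.10860 |R|=1.11450 →lo
  mid=-1.76652 |R|=0.79377 →hi
  mid=-1.93756 |R|=0.93951 →hi
  mid=-2.02308 |R|=1.02335 →lo
  mid=-1.98032 |R|=0.98052 →hi
  mid=-2.00170 |R|=1.00170 →lo
  ...
  [-2.00003,-1.99986] ⇒ x*=-2.0000
So |R|<1 on (-2.0000, 0).

z∈(-2.0000,0).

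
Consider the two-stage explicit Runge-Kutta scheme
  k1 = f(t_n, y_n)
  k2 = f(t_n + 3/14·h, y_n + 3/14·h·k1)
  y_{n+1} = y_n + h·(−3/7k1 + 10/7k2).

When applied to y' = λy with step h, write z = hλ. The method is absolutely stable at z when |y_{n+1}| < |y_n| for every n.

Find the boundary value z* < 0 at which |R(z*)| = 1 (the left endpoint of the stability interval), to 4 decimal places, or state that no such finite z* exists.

Set f=λy, z=hλ:
  k1=λy_n ⇒ h·k1=z·y_n;  k2=λ(1+3/14z)y_n ⇒ h·k2=z(1+3/14z)y_n
  y_{n+1}/y_n = 1 − 3/7z + 10/7z(1+3/14z) = 1 + z + 15/49z²
  ⇒ R(z) = 1 + z + 15/49z².

Need |R(x)|<1, x<0.
x=-0.85: |R|=0.3712
R=1: x+15/49x²=0 ⇒ x=−49/15=-3.2667; min R=1−1/(4·15/49)=0.1833>−1
Confirm numerically:
  x=-3.152: |R|=0.88936 <1
  x=-2.183: |R|=0.27582 <1
  x=-1.505: |R|=0.18837 <1
  x=-1.426: |R|=0.19649 <1
  x=-3.726: |R|=1.52392 >1
  x=-3.347: |R|=1.08231 >1
Stable set (-3.2667, 0).

z* = -3.2667.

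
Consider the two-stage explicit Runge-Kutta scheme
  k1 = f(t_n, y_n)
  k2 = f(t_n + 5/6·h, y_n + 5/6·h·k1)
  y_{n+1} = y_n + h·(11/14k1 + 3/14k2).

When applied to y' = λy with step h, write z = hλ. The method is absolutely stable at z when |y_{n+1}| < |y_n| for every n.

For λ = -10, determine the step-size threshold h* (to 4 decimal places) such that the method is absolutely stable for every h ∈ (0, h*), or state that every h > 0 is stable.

With y'=λy (z=hλ):
  k1=λy_n ⇒ h·k1=z·y_n;  k2=λ(1+5/6z)y_n ⇒ h·k2=z(1+5/6z)y_n
  y_{n+1}/y_n = 1 + 11/14z + 3/14z(1+5/6z) = 1 + z + 5/28z²
  R(z) = 1 + z + 5/28z².

Boundary: |R(x)|=1, x<0.
x=-0.81: |R|=0.3072
R=1: x+5/28x²=0 ⇒ x=−28/5=-5.6000; min R=1−1/(4·5/28)=-0.4000>−1
Confirm numerically:
  x=-3.280: |R|=0.35886 <1
  x=-3.057: |R|=0.38821 <1
  x=-2.540: |R|=0.38793 <1
  x=-6.135: |R|=1.58611 >1
  x=-5.810: |R|=1.21787 >1
  x=-5.781: |R|=1.18685 >1
Stable set (-5.6000, 0).

(-5.6000,0); λ=-10 ⇒ h* = (28/5)/10 = 0.5600.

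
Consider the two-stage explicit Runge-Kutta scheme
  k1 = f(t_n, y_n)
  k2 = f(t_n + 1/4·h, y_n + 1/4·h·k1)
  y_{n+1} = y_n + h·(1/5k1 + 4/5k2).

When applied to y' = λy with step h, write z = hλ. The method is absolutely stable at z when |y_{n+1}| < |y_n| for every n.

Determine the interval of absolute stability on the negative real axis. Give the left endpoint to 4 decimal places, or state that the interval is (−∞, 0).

z∈(-5.0000,0).

Test eqn y'=λy, z=hλ:
  k1=λy_n ⇒ h·k1=z·y_n;  k2=λ(1+1/4z)y_n ⇒ h·k2=z(1+1/4z)y_n
  y_{n+1}/y_n = 1 + 1/5z + 4/5z(1+1/4z) = 1 + z + 1/5z²
  R(z) = 1 + z + 1/5z².

Solve |R(x)|<1 on ℝ⁻.
x=-0.51: |R|=0.5420
R=1: x+1/5x²=0 ⇒ x=−5=-5.0000; min R=1−1/(4·1/5)=-0.2500>−1
Confirm numerically:
  x=-4.085: |R|=0.25245 <1
  x=-3.902: |R|=0.14312 <1
  x=-3.542: |R|=0.03285 <1
  x=-3.077: |R|=0.18341 <1
  x=-5.548: |R|=1.60806 >1
  x=-5.343: |R|=1.36653 >1
  x=-5.102: |R|=1.10408 >1
Stable set (-5.0000, 0).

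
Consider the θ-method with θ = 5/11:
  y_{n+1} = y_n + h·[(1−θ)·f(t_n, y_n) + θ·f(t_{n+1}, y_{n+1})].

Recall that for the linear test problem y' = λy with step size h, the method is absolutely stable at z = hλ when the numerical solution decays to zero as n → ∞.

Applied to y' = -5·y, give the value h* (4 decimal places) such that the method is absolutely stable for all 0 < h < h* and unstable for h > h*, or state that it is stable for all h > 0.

Test eqn y'=λy, z=hλ:
  y_{n+1} = y_n + z·[6/11·y_n + 5/11·y_{n+1}] ⇒ (1 − 5/11z)y_{n+1} = (1 + 6/11z)y_n
  R(z) = (1 + 6/11z)/(1 − 5/11z).

Find x<0 with |R(x)|<1.
x=-0.65: |R|=0.4982
R=−1: 1+6/11x = −1+5/11x ⇒ -1/11x=2 ⇒ x=2/(-1/11)=-22.0000
Confirm numerically:
  x=-21.411: |R|=0.99501 <1
  x=-17.912: |R|=0.95935 <1
  x=-14.186: |R|=0.90463 <1
  x=-10.154: |R|=0.80822 <1
  x=-22.579: |R|=1.00467 >1
  x=-22.444: |R|=1.00360 >1
  x=-22.420: |R|=1.00341 >1
Stable set (-22.0000, 0).

(-22.0000,0); λ=-5 ⇒ h* = (22)/5 = 4.4000.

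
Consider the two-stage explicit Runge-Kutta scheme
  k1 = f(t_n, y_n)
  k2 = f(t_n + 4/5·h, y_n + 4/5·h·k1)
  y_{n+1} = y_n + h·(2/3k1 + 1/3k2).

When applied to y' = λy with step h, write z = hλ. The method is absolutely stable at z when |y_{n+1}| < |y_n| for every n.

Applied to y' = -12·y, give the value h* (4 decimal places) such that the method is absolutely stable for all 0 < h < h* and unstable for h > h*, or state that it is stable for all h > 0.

Set f=λy, z=hλ:
  k1=λy_n ⇒ h·k1=z·y_n;  k2=λ(1+4/5z)y_n ⇒ h·k2=z(1+4/5z)y_n
  y_{n+1}/y_n = 1 + 2/3z + 1/3z(1+4/5z) = 1 + z + 4/15z²
  ⇒ R(z) = 1 + z + 4/15z².

Need |R(x)|<1, x<0.
x=-0.75: |R|=0.4000
R=1: x+4/15x²=0 ⇒ x=−15/4=-3.7500; min R=1−1/(4·4/15)=0.0625>−1
Confirm numerically:
  x=-2.989: |R|=0.39343 <1
  x=-2.789: |R|=0.28527 <1
  x=-1.978: |R|=0.06533 <1
  x=-1.835: |R|=0.06293 <1
  x=-4.328: |R|=1.66709 >1
  x=-3.957: |R|=1.21843 >1
So |R|<1 on (-3.7500, 0).

(-3.7500,0); λ=-12 ⇒ h* = (15/4)/12 = 0.3125.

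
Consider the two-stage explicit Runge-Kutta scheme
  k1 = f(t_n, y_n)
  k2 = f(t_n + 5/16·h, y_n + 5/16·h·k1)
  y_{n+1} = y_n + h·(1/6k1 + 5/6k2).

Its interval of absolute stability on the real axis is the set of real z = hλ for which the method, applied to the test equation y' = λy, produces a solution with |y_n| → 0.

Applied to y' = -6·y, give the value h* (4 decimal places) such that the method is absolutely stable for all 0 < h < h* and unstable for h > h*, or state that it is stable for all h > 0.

(-3.8400,0); λ=-6 ⇒ h* = (96/25)/6 = 0.6400.

With y'=λy (z=hλ):
  k1=λy_n ⇒ h·k1=z·y_n;  k2=λ(1+5/16z)y_n ⇒ h·k2=z(1+5/16z)y_n
  y_{n+1}/y_n = 1 + 1/6z + 5/6z(1+5/16z) = 1 + z + 25/96z²
  so R(z) = 1 + z + 25/96z².

Solve |R(x)|<1 on ℝ⁻.
x=-1.26: |R|=0.1534
R=1: x+25/96x²=0 ⇒ x=−96/25=-3.8400; min R=1−1/(4·25/96)=0.0400>−1
Confirm numerically:
  x=-2.508: |R|=0.13004 <1
  x=-1.969: |R|=0.04063 <1
  x=-1.627: |R|=0.06236 <1
  x=-3.994: |R|=1.16018 >1
  x=-3.928: |R|=1.09002 >1
  x=-3.927: |R|=1.08897 >1
So |R|<1 on (-3.8400, 0).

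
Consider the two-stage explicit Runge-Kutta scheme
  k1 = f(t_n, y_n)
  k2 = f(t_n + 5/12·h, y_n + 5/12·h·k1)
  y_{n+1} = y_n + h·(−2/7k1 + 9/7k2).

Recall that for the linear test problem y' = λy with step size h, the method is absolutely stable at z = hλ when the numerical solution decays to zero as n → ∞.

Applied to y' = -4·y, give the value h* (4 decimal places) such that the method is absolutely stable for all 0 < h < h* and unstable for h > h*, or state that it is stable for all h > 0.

(-1.8667,0); λ=-4 ⇒ h* = (28/15)/4 = 0.4667.

Test eqn y'=λy, z=hλ:
  k1=λy_n ⇒ h·k1=z·y_n;  k2=λ(1+5/12z)y_n ⇒ h·k2=z(1+5/12z)y_n
  y_{n+1}/y_n = 1 − 2/7z + 9/7z(1+5/12z) = 1 + z + 15/28z²
  Hence R(z) = 1 + z + 15/28z².

Solve |R(x)|<1 on ℝ⁻.
x=-0.42: |R|=0.6745
R=1: x+15/28x²=0 ⇒ x=−28/15=-1.8667; min R=1−1/(4·15/28)=0.5333>−1
Confirm numerically:
  x=-1.641: |R|=0.80161 <1
  x=-1.627: |R|=0.79110 <1
  x=-1.323: |R|=0.61468 <1
  x=-0.791: |R|=0.54419 <1
  x=-2.342: |R|=1.59637 >1
  x=-2.256: |R|=1.47054 >1
  x=-1.974: |R|=1.11350 >1
Stable set (-1.8667, 0).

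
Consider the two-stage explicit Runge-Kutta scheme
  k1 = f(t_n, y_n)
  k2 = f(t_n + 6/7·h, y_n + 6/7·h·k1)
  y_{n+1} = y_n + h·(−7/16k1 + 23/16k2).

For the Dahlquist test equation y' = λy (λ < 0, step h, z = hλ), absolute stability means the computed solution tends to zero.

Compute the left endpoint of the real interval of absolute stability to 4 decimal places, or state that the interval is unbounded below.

With y'=λy (z=hλ):
  k1=λy_n ⇒ h·k1=z·y_n;  k2=λ(1+6/7z)y_n ⇒ h·k2=z(1+6/7z)y_n
  y_{n+1}/y_n = 1 − 7/16z + 23/16z(1+6/7z) = 1 + z + 69/56z²
  R(z) = 1 + z + 69/56z².

Find x<0 with |R(x)|<1.
x=-1.31: |R|=1.8045
R=1: x+69/56x²=0 ⇒ x=−56/69=-0.8116; min R=1−1/(4·69/56)=0.7971>−1
Confirm numerically:
  x=-0.702: |R|=0.90520 <1
  x=-0.648: |R|=0.86938 <1
  x=-0.527: |R|=0.81520 <1
  x=-0.450: |R|=0.79951 <1
  x=-1.274: |R|=1.72586 >1
  x=-1.075: |R|=1.34890 >1
  x=-1.000: |R|=1.23214 >1
Interval (-0.8116, 0).

z* = -0.8116.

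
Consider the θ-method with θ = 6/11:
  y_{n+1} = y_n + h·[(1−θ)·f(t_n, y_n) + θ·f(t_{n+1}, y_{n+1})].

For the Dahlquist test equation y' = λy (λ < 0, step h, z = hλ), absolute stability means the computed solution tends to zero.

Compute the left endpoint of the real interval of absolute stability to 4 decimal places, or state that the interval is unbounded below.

interval (−∞, 0).

With y'=λy (z=hλ):
  y_{n+1} = y_n + z·[5/11·y_n + 6/11·y_{n+1}] ⇒ (1 − 6/11z)y_{n+1} = (1 + 5/11z)y_n
  Hence R(z) = (1 + 5/11z)/(1 − 6/11z).

Boundary: |R(x)|=1, x<0.
x=-0.42: |R|=0.6583
x=-2: |R|=0.0435
x=-10: |R|=0.5493
x=-100: |R|=0.8003
θ=6/11≥1/2 ⇒ |1+5/11x|<|1−6/11x| ∀x<0 ⇒ stable on all of ℝ⁻.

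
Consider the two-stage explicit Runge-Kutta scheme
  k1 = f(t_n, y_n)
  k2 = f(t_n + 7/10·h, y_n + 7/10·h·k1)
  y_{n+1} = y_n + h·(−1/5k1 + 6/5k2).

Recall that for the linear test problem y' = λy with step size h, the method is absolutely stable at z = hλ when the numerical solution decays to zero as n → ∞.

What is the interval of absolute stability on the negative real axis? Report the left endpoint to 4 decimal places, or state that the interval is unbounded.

Test eqn y'=λy, z=hλ:
  k1=λy_n ⇒ h·k1=z·y_n;  k2=λ(1+7/10z)y_n ⇒ h·k2=z(1+7/10z)y_n
  y_{n+1}/y_n = 1 − 1/5z + 6/5z(1+7/10z) = 1 + z + 21/25z²
  Hence R(z) = 1 + z + 21/25z².

Need |R(x)|<1, x<0.
x=-0.36: |R|=0.7489
R=1: x+21/25x²=0 ⇒ x=−25/21=-1.1905; min R=1−1/(4·21/25)=0.7024>−1
Confirm numerically:
  x=-1.115: |R|=0.92931 <1
  x=-1.001: |R|=0.84068 <1
  x=-0.855: |R|=0.75906 <1
  x=-0.825: |R|=0.74672 <1
  x=-1.663: |R|=1.66008 >1
  x=-1.633: |R|=1.60702 >1
  x=-1.578: |R|=1.51367 >1
Interval (-1.1905, 0).

z∈(-1.1905,0).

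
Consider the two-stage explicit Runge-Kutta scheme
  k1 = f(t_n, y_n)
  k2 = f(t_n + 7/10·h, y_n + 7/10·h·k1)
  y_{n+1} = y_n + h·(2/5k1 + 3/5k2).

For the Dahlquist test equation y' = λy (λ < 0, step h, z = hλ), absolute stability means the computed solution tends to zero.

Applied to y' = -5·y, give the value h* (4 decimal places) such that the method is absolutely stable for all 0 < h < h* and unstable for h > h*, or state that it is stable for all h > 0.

Set f=λy, z=hλ:
  k1=λy_n ⇒ h·k1=z·y_n;  k2=λ(1+7/10z)y_n ⇒ h·k2=z(1+7/10z)y_n
  y_{n+1}/y_n = 1 + 2/5z + 3/5z(1+7/10z) = 1 + z + 21/50z²
  R(z) = 1 + z + 21/50z².

Find x<0 with |R(x)|<1.
x=-1.52: |R|=0.4504
R=1: x+21/50x²=0 ⇒ x=−50/21=-2.3810; min R=1−1/(4·21/50)=0.4048>−1
Confirm numerically:
  x=-1.937: |R|=0.63883 <1
  x=-1.485: |R|=0.44119 <1
  x=-1.460: |R|=0.43527 <1
  x=-1.133: |R|=0.40615 <1
  x=-2.866: |R|=1.58386 >1
  x=-2.815: |R|=1.51317 >1
  x=-2.769: |R|=1.45129 >1
Interval (-2.3810, 0).

(-2.3810,0); λ=-5 ⇒ h* = (50/21)/5 = 0.4762.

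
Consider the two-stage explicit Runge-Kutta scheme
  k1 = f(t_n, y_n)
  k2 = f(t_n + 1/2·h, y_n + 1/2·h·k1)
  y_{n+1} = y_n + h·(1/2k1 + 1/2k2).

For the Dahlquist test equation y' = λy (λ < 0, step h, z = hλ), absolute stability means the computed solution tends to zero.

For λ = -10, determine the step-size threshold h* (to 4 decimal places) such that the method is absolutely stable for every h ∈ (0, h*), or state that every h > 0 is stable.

On y'=λy, z=hλ:
  k1=λy_n ⇒ h·k1=z·y_n;  k2=λ(1+1/2z)y_n ⇒ h·k2=z(1+1/2z)y_n
  y_{n+1}/y_n = 1 + 1/2z + 1/2z(1+1/2z) = 1 + z + 1/4z²
  so R(z) = 1 + z + 1/4z².

Solve |R(x)|<1 on ℝ⁻.
x=-0.75: |R|=0.3906
R=1: x+1/4x²=0 ⇒ x=−4=-4.0000; min R=1−1/(4·1/4)=0.0000>−1
Confirm numerically:
  x=-3.835: |R|=0.84181 <1
  x=-3.661: |R|=0.68973 <1
  x=-3.357: |R|=0.46036 <1
  x=-1.616: |R|=0.03686 <1
  x=-4.411: |R|=1.45323 >1
  x=-4.326: |R|=1.35257 >1
  x=-4.139: |R|=1.14383 >1
Interval (-4.0000, 0).

(-4.0000,0); λ=-10 ⇒ h* = (4)/10 = 0.4000.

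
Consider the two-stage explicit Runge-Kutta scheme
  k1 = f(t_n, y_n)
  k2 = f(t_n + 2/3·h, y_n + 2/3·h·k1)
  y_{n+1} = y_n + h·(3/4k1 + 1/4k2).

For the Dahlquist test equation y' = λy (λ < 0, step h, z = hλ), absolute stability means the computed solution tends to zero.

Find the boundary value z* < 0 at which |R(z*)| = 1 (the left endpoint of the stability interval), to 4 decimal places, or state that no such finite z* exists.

z* = -6.0000.

Set f=λy, z=hλ:
  k1=λy_n ⇒ h·k1=z·y_n;  k2=λ(1+2/3z)y_n ⇒ h·k2=z(1+2/3z)y_n
  y_{n+1}/y_n = 1 + 3/4z + 1/4z(1+2/3z) = 1 + z + 1/6z²
  ⇒ R(z) = 1 + z + 1/6z².

Boundary: |R(x)|=1, x<0.
x=-0.71: |R|=0.3740
R=1: x+1/6x²=0 ⇒ x=−6=-6.0000; min R=1−1/(4·1/6)=-0.5000>−1
Confirm numerically:
  x=-5.228: |R|=0.32733 <1
  x=-3.702: |R|=0.41787 <1
  x=-2.731: |R|=0.48794 <1
  x=-6.161: |R|=1.16532 >1
  x=-6.119: |R|=1.12136 >1
Stable set (-6.0000, 0).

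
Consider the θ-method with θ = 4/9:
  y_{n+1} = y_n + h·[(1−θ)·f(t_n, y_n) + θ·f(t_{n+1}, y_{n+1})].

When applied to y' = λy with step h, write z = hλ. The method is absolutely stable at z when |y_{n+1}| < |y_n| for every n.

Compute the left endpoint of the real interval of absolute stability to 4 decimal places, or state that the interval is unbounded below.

left endpoint -18.0000.

On y'=λy, z=hλ:
  y_{n+1} = y_n + z·[5/9·y_n + 4/9·y_{n+1}] ⇒ (1 − 4/9z)y_{n+1} = (1 + 5/9z)y_n
  R(z) = (1 + 5/9z)/(1 − 4/9z).

Need |R(x)|<1, x<0.
x=-1.33: |R|=0.1641
R=−1: 1+5/9x = −1+4/9x ⇒ -1/9x=2 ⇒ x=2/(-1/9)=-18.0000
Confirm numerically:
  x=-10.296: |R|=0.84648 <1
  x=-9.632: |R|=0.82394 <1
  x=-9.253: |R|=0.80990 <1
  x=-18.399: |R|=1.00483 >1
  x=-18.336: |R|=1.00408 >1
  x=-18.068: |R|=1.00084 >1
Interval (-18.0000, 0).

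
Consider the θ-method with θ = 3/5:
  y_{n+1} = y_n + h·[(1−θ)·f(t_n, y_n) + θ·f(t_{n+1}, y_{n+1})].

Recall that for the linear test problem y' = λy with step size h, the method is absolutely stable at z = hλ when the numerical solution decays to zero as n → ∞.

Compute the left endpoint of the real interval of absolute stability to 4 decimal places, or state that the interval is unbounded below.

unbounded; (−∞, 0).

With y'=λy (z=hλ):
  y_{n+1} = y_n + z·[2/5·y_n + 3/5·y_{n+1}] ⇒ (1 − 3/5z)y_{n+1} = (1 + 2/5z)y_n
  so R(z) = (1 + 2/5z)/(1 − 3/5z).

Solve |R(x)|<1 on ℝ⁻.
x=-1.69: |R|=0.1609
x=-2: |R|=0.0909
x=-10: |R|=0.4286
x=-100: |R|=0.6393
θ=3/5≥1/2 ⇒ |1+2/5x|<|1−3/5x| ∀x<0 ⇒ interval (−∞,0).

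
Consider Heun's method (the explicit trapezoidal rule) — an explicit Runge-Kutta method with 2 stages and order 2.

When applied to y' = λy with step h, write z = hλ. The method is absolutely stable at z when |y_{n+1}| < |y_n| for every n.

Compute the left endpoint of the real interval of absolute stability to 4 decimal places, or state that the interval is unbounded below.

Set f=λy, z=hλ:
  order 2, 2-stage ⇒ R(z)=1+z+z^2/2
  (e.g. R(-0.47)=0.64045, |R|=0.64045)

Boundary: |R(x)|=1, x<0.
x=-0.47: |R|=0.6404
|R(-1.91)|=0.9140 |R(-1.11)|=0.5060 |R(-0.77)|=0.5264
Bisect:
  x_lo=-2.7810 |R|=2.0859  x_hi=-0.3805 |R|=0.6919
  mid=-1.58074 |R|=0.66863 →hi
  mid=-2.18086 |R|=1.19721 →lo
  mid=-1.88080 |R|=0.88790 →hi
  mid=-2.03083 |R|=1.03130 →lo
  mid=-1.95581 |R|=0.95679 →hi
  mid=-1.99332 |R|=0.99334 →hi
  mid=-2.01207 |R|=1.01215 →lo
  mid=-2.00270 |R|=1.00270 →lo
  ...
  [-2.00006,-1.99991] ⇒ x*=-2.0000
Interval (-2.0000, 0).

left endpoint -2.0000.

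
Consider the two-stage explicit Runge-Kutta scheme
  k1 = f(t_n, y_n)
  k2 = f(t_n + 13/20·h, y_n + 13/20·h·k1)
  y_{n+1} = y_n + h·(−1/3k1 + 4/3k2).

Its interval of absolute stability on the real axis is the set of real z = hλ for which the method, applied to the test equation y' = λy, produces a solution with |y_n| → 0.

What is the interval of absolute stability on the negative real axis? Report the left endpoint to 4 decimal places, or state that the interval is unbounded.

z∈(-1.1538,0).

Set f=λy, z=hλ:
  k1=λy_n ⇒ h·k1=z·y_n;  k2=λ(1+13/20z)y_n ⇒ h·k2=z(1+13/20z)y_n
  y_{n+1}/y_n = 1 − 1/3z + 4/3z(1+13/20z) = 1 + z + 13/15z²
  ⇒ R(z) = 1 + z + 13/15z².

Solve |R(x)|<1 on ℝ⁻.
x=-0.42: |R|=0.7329
R=1: x+13/15x²=0 ⇒ x=−15/13=-1.1538; min R=1−1/(4·13/15)=0.7115>−1
Confirm numerically:
  x=-0.992: |R|=0.86086 <1
  x=-0.956: |R|=0.83608 <1
  x=-0.694: |R|=0.72342 <1
  x=-1.412: |R|=1.31591 >1
  x=-1.381: |R|=1.27187 >1
  x=-1.377: |R|=1.26631 >1
Interval (-1.1538, 0).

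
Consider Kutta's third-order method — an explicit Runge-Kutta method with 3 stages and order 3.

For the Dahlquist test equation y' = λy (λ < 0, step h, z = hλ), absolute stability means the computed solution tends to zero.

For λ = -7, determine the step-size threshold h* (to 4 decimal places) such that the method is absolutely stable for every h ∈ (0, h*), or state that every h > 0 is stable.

(-2.5127,0); λ=-7 ⇒ h* = 0.3590.

On y'=λy, z=hλ:
  order 3, 3-stage ⇒ R(z)=1+z+z^2/2+z^3/6
  (e.g. R(-1.78)=-0.13576, |R|=0.13576)

Solve |R(x)|<1 on ℝ⁻.
x=-1.78: |R|=0.1358
|R(-1.42)|=0.1110 |R(-1.04)|=0.3133 |R(-0.66)|=0.5099
Bisect:
  x_lo=-3.0786 |R|=2.2028  x_hi=-0.3061 |R|=0.7360
  mid=-1.69235 |R|=0.06816 →hi
  mid=-2.38548 |R|=0.80266 →hi
  mid=-2.73204 |R|=1.39870 →lo
  mid=-2.55876 |R|=1.07728 →lo
  mid=-2.47212 |R|=0.93444 →hi
  mid=-2.51544 |R|=1.00444 →lo
  mid=-2.49378 |R|=0.96909 →hi
  ...
  [-2.51290,-2.51273] ⇒ x*=-2.5127
So |R|<1 on (-2.5127, 0).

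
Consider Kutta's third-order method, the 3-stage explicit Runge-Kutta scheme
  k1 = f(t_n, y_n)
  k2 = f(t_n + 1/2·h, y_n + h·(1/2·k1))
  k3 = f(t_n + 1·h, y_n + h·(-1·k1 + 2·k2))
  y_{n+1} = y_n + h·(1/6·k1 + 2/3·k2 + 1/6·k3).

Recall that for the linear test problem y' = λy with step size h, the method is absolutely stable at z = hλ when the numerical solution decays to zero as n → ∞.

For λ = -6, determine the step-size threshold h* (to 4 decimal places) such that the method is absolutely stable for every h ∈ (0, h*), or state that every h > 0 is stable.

(-2.5127,0); λ=-6 ⇒ h* = 0.4188.

On y'=λy, z=hλ:
  order 3, 3-stage ⇒ R(z)=1+z+z^2/2+z^3/6
  (e.g. R(-0.47)=0.62315, |R|=0.62315)

Solve |R(x)|<1 on ℝ⁻.
x=-0.47: |R|=0.6231
|R(-2.34)|=0.7377 |R(-2.19)|=0.5425 |R(-1.5)|=0.0625
Bisect:
  x_lo=-3.3908 |R|=3.1395  x_hi=-0.2707 |R|=0.7626
  mid=-1.83073 |R|=0.17758 →hi
  mid=-2.61075 |R|=1.16856 →lo
  mid=-2.22074 |R|=0.58023 →hi
  mid=-2.41574 |R|=0.84747 →hi
  mid=-2.51325 |R|=1.00082 →lo
  mid=-2.46449 |R|=0.92241 →hi
  mid=-2.48887 |R|=0.96117 →hi
  ...
  [-2.51286,-2.51267] ⇒ x*=-2.5127
Stable set (-2.5127, 0).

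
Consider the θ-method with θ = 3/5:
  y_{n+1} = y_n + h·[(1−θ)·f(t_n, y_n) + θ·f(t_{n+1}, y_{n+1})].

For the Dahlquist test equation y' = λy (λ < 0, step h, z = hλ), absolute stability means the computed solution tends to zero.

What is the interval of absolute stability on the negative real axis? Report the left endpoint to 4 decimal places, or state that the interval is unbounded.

With y'=λy (z=hλ):
  y_{n+1} = y_n + z·[2/5·y_n + 3/5·y_{n+1}] ⇒ (1 − 3/5z)y_{n+1} = (1 + 2/5z)y_n
  R(z) = (1 + 2/5z)/(1 − 3/5z).

Find x<0 with |R(x)|<1.
x=-1.25: |R|=0.2857
x=-2: |R|=0.0909
x=-10: |R|=0.4286
x=-100: |R|=0.6393
θ=3/5≥1/2 ⇒ |1+2/5x|<|1−3/5x| ∀x<0 ⇒ interval (−∞,0).

unbounded; (−∞, 0).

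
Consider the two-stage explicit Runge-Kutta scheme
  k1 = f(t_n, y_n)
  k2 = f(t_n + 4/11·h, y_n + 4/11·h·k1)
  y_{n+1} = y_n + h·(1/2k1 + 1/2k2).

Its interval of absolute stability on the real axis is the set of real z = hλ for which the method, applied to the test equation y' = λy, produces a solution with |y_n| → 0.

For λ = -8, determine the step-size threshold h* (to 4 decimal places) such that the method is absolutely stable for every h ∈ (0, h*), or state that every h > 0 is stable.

(-5.5000,0); λ=-8 ⇒ h* = (11/2)/8 = 0.6875.

On y'=λy, z=hλ:
  k1=λy_n ⇒ h·k1=z·y_n;  k2=λ(1+4/11z)y_n ⇒ h·k2=z(1+4/11z)y_n
  y_{n+1}/y_n = 1 + 1/2z + 1/2z(1+4/11z) = 1 + z + 2/11z²
  Hence R(z) = 1 + z + 2/11z².

Need |R(x)|<1, x<0.
x=-0.88: |R|=0.2608
R=1: x+2/11x²=0 ⇒ x=−11/2=-5.5000; min R=1−1/(4·2/11)=-0.3750>−1
Confirm numerically:
  x=-4.503: |R|=0.18373 <1
  x=-3.420: |R|=0.29338 <1
  x=-2.915: |R|=0.37005 <1
  x=-5.844: |R|=1.36552 >1
  x=-5.569: |R|=1.06987 >1
Interval (-5.5000, 0).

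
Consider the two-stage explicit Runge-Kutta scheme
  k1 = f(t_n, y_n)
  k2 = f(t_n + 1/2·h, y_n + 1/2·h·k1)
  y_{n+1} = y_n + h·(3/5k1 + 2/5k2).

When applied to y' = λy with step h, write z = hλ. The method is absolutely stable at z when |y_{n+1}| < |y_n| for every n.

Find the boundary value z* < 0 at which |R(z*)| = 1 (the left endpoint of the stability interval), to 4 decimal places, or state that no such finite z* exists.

z* = -5.0000.

Test eqn y'=λy, z=hλ:
  k1=λy_n ⇒ h·k1=z·y_n;  k2=λ(1+1/2z)y_n ⇒ h·k2=z(1+1/2z)y_n
  y_{n+1}/y_n = 1 + 3/5z + 2/5z(1+1/2z) = 1 + z + 1/5z²
  so R(z) = 1 + z + 1/5z².

Find x<0 with |R(x)|<1.
x=-1.2: |R|=0.0880
R=1: x+1/5x²=0 ⇒ x=−5=-5.0000; min R=1−1/(4·1/5)=-0.2500>−1
Confirm numerically:
  x=-3.346: |R|=0.10686 <1
  x=-2.924: |R|=0.21404 <1
  x=-2.422: |R|=0.24878 <1
  x=-2.388: |R|=0.24749 <1
  x=-5.217: |R|=1.22642 >1
  x=-5.031: |R|=1.03119 >1
Interval (-5.0000, 0).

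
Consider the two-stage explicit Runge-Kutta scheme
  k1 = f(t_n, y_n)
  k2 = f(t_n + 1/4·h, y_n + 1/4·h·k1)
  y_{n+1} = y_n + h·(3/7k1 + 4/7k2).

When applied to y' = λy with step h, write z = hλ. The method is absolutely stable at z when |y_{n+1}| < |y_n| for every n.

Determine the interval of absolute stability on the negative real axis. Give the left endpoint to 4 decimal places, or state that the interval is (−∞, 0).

With y'=λy (z=hλ):
  k1=λy_n ⇒ h·k1=z·y_n;  k2=λ(1+1/4z)y_n ⇒ h·k2=z(1+1/4z)y_n
  y_{n+1}/y_n = 1 + 3/7z + 4/7z(1+1/4z) = 1 + z + 1/7z²
  so R(z) = 1 + z + 1/7z².

Boundary: |R(x)|=1, x<0.
x=-1.31: |R|=0.0648
R=1: x+1/7x²=0 ⇒ x=−7=-7.0000; min R=1−1/(4·1/7)=-0.7500>−1
Confirm numerically:
  x=-4.135: |R|=0.69240 <1
  x=-3.863: |R|=0.73118 <1
  x=-2.992: |R|=0.71313 <1
  x=-7.273: |R|=1.28365 >1
  x=-7.267: |R|=1.27718 >1
Interval (-7.0000, 0).

z∈(-7.0000,0).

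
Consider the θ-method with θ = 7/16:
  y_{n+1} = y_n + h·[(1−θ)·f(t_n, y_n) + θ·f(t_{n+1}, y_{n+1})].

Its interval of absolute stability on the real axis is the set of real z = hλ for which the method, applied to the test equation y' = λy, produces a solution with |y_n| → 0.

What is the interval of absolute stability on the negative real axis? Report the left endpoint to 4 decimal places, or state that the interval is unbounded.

With y'=λy (z=hλ):
  y_{n+1} = y_n + z·[9/16·y_n + 7/16·y_{n+1}] ⇒ (1 − 7/16z)y_{n+1} = (1 + 9/16z)y_n
  R(z) = (1 + 9/16z)/(1 − 7/16z).

Need |R(x)|<1, x<0.
x=-1.38: |R|=0.1395
R=−1: 1+9/16x = −1+7/16x ⇒ -1/8x=2 ⇒ x=2/(-1/8)=-16.0000
Confirm numerically:
  x=-11.336: |R|=0.90217 <1
  x=-8.944: |R|=0.82048 <1
  x=-8.540: |R|=0.80311 <1
  x=-7.465: |R|=0.74991 <1
  x=-16.502: |R|=1.00763 >1
  x=-16.285: |R|=1.00438 >1
So |R|<1 on (-16.0000, 0).

(-16.0000, 0).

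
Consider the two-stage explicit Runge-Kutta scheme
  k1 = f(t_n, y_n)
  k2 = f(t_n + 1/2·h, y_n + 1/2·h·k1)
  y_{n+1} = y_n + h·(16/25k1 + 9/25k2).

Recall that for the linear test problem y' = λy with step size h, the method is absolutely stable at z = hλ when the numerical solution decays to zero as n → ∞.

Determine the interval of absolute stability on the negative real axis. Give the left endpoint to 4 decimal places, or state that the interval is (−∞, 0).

(-5.5556, 0).

Set f=λy, z=hλ:
  k1=λy_n ⇒ h·k1=z·y_n;  k2=λ(1+1/2z)y_n ⇒ h·k2=z(1+1/2z)y_n
  y_{n+1}/y_n = 1 + 16/25z + 9/25z(1+1/2z) = 1 + z + 9/50z²
  Hence R(z) = 1 + z + 9/50z².

Need |R(x)|<1, x<0.
x=-1.72: |R|=0.1875
R=1: x+9/50x²=0 ⇒ x=−50/9=-5.5556; min R=1−1/(4·9/50)=-0.3889>−1
Confirm numerically:
  x=-4.975: |R|=0.48011 <1
  x=-4.486: |R|=0.13636 <1
  x=-2.637: |R|=0.38532 <1
  x=-5.892: |R|=1.35682 >1
  x=-5.838: |R|=1.29680 >1
Stable set (-5.5556, 0).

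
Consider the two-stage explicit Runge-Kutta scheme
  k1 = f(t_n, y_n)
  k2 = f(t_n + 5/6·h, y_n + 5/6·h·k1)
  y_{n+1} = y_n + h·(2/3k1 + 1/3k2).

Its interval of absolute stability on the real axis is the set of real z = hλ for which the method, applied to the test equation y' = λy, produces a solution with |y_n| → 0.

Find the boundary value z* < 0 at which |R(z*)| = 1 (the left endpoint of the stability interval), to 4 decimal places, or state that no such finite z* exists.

left endpoint -3.6000.

With y'=λy (z=hλ):
  k1=λy_n ⇒ h·k1=z·y_n;  k2=λ(1+5/6z)y_n ⇒ h·k2=z(1+5/6z)y_n
  y_{n+1}/y_n = 1 + 2/3z + 1/3z(1+5/6z) = 1 + z + 5/18z²
  so R(z) = 1 + z + 5/18z².

Boundary: |R(x)|=1, x<0.
x=-1.02: |R|=0.2690
R=1: x+5/18x²=0 ⇒ x=−18/5=-3.6000; min R=1−1/(4·5/18)=0.1000>−1
Confirm numerically:
  x=-3.034: |R|=0.52299 <1
  x=-1.710: |R|=0.10225 <1
  x=-1.535: |R|=0.11951 <1
  x=-3.929: |R|=1.35907 >1
  x=-3.909: |R|=1.33552 >1
  x=-3.660: |R|=1.06100 >1
So |R|<1 on (-3.6000, 0).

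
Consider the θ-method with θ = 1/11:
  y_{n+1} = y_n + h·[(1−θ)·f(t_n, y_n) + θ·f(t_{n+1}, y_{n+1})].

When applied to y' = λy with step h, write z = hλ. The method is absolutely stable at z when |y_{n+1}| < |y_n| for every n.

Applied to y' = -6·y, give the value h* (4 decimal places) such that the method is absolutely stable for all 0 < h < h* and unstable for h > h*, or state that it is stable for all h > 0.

Test eqn y'=λy, z=hλ:
  y_{n+1} = y_n + z·[10/11·y_n + 1/11·y_{n+1}] ⇒ (1 − 1/11z)y_{n+1} = (1 + 10/11z)y_n
  Hence R(z) = (1 + 10/11z)/(1 − 1/11z).

Solve |R(x)|<1 on ℝ⁻.
x=-0.64: |R|=0.3952
R=−1: 1+10/11x = −1+1/11x ⇒ -9/11x=2 ⇒ x=2/(-9/11)=-2.4444
Confirm numerically:
  x=-2.269: |R|=0.88100 <1
  x=-2.003: |R|=0.69446 <1
  x=-1.646: |R|=0.43176 <1
  x=-2.798: |R|=1.23061 >1
  x=-2.528: |R|=1.05559 >1
Interval (-2.4444, 0).

(-2.4444,0); λ=-6 ⇒ h* = (22/9)/6 = 0.4074.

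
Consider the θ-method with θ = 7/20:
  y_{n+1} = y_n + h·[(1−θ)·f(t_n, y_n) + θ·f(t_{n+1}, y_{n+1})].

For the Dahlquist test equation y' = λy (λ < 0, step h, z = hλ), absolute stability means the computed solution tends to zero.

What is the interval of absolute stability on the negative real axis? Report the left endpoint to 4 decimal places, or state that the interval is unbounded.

With y'=λy (z=hλ):
  y_{n+1} = y_n + z·[13/20·y_n + 7/20·y_{n+1}] ⇒ (1 − 7/20z)y_{n+1} = (1 + 13/20z)y_n
  Hence R(z) = (1 + 13/20z)/(1 − 7/20z).

Boundary: |R(x)|=1, x<0.
x=-1.78: |R|=0.0967
R=−1: 1+13/20x = −1+7/20x ⇒ -3/10x=2 ⇒ x=2/(-3/10)=-6.6667
Confirm numerically:
  x=-5.675: |R|=0.90038 <1
  x=-5.565: |R|=0.88788 <1
  x=-3.252: |R|=0.52091 <1
  x=-3.029: |R|=0.47028 <1
  x=-7.165: |R|=1.04262 >1
  x=-7.062: |R|=1.03416 >1
Interval (-6.6667, 0).

(-6.6667, 0).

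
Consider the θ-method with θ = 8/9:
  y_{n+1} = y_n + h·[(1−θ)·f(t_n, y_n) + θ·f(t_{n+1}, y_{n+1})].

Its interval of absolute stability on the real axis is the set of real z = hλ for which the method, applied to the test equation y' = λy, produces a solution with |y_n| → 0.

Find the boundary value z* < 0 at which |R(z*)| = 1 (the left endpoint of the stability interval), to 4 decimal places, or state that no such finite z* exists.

unbounded; (−∞, 0).

Set f=λy, z=hλ:
  y_{n+1} = y_n + z·[1/9·y_n + 8/9·y_{n+1}] ⇒ (1 − 8/9z)y_{n+1} = (1 + 1/9z)y_n
  Hence R(z) = (1 + 1/9z)/(1 − 8/9z).

Solve |R(x)|<1 on ℝ⁻.
x=-1.22: |R|=0.4147
x=-2: |R|=0.2800
x=-10: |R|=0.0112
x=-100: |R|=0.1125
θ=8/9≥1/2 ⇒ |1+1/9x|<|1−8/9x| ∀x<0 ⇒ stable on all of ℝ⁻.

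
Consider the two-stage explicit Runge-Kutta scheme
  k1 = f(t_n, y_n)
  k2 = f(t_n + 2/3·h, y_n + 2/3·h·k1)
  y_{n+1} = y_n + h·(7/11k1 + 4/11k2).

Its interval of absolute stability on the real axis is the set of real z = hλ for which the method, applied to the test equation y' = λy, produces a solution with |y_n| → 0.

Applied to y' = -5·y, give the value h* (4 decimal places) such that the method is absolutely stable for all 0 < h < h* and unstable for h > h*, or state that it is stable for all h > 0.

(-4.1250,0); λ=-5 ⇒ h* = (33/8)/5 = 0.8250.

On y'=λy, z=hλ:
  k1=λy_n ⇒ h·k1=z·y_n;  k2=λ(1+2/3z)y_n ⇒ h·k2=z(1+2/3z)y_n
  y_{n+1}/y_n = 1 + 7/11z + 4/11z(1+2/3z) = 1 + z + 8/33z²
  so R(z) = 1 + z + 8/33z².

Find x<0 with |R(x)|<1.
x=-1.42: |R|=0.0688
R=1: x+8/33x²=0 ⇒ x=−33/8=-4.1250; min R=1−1/(4·8/33)=-0.0312>−1
Confirm numerically:
  x=-4.080: |R|=0.95549 <1
  x=-3.395: |R|=0.39919 <1
  x=-3.152: |R|=0.25651 <1
  x=-4.591: |R|=1.51864 >1
  x=-4.515: |R|=1.42687 >1
So |R|<1 on (-4.1250, 0).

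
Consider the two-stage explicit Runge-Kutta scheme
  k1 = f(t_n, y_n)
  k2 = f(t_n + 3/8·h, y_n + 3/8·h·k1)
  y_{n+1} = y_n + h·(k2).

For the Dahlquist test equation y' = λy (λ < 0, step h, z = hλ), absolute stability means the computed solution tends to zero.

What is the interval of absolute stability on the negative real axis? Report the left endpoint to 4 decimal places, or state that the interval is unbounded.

z∈(-2.6667,0).

Test eqn y'=λy, z=hλ:
  k1=λy_n ⇒ h·k1=z·y_n;  k2=λ(1+3/8z)y_n ⇒ h·k2=z(1+3/8z)y_n
  y_{n+1}/y_n = 1 + z(1+3/8z) = 1 + z + 3/8z²
  ⇒ R(z) = 1 + z + 3/8z².

Need |R(x)|<1, x<0.
x=-0.31: |R|=0.7260
R=1: x+3/8x²=0 ⇒ x=−8/3=-2.6667; min R=1−1/(4·3/8)=0.3333>−1
Confirm numerically:
  x=-2.258: |R|=0.65396 <1
  x=-1.718: |R|=0.38882 <1
  x=-1.094: |R|=0.35481 <1
  x=-3.199: |R|=1.63860 >1
  x=-3.154: |R|=1.57639 >1
  x=-2.913: |R|=1.26909 >1
Stable set (-2.6667, 0).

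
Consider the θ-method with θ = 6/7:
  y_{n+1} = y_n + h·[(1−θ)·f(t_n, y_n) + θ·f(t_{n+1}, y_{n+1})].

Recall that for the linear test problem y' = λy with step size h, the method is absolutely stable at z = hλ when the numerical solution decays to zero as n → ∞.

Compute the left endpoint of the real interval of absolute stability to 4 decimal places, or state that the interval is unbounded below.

unbounded; (−∞, 0).

Test eqn y'=λy, z=hλ:
  y_{n+1} = y_n + z·[1/7·y_n + 6/7·y_{n+1}] ⇒ (1 − 6/7z)y_{n+1} = (1 + 1/7z)y_n
  ⇒ R(z) = (1 + 1/7z)/(1 − 6/7z).

Solve |R(x)|<1 on ℝ⁻.
x=-0.72: |R|=0.5548
x=-2: |R|=0.2632
x=-10: |R|=0.0448
x=-100: |R|=0.1532
θ=6/7≥1/2 ⇒ |1+1/7x|<|1−6/7x| ∀x<0 ⇒ stable on all of ℝ⁻.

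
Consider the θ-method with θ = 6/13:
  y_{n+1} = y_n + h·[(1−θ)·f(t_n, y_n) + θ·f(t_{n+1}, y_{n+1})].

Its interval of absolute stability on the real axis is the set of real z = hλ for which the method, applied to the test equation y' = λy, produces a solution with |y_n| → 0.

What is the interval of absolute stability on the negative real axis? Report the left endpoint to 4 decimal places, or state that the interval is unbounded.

Test eqn y'=λy, z=hλ:
  y_{n+1} = y_n + z·[7/13·y_n + 6/13·y_{n+1}] ⇒ (1 − 6/13z)y_{n+1} = (1 + 7/13z)y_n
  so R(z) = (1 + 7/13z)/(1 − 6/13z).

Need |R(x)|<1, x<0.
x=-0.96: |R|=0.3348
R=−1: 1+7/13x = −1+6/13x ⇒ -1/13x=2 ⇒ x=2/(-1/13)=-26.0000
Confirm numerically:
  x=-23.468: |R|=0.98354 <1
  x=-18.718: |R|=0.94189 <1
  x=-16.622: |R|=0.91681 <1
  x=-14.475: |R|=0.88458 <1
  x=-26.351: |R|=1.00205 >1
  x=-26.092: |R|=1.00054 >1
  x=-26.034: |R|=1.00020 >1
Stable set (-26.0000, 0).

(-26.0000, 0).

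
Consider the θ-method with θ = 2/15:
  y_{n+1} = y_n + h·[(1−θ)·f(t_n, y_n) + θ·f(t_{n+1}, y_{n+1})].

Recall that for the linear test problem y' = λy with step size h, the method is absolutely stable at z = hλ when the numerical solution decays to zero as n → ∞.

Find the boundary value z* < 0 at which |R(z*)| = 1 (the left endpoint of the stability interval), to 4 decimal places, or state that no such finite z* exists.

On y'=λy, z=hλ:
  y_{n+1} = y_n + z·[13/15·y_n + 2/15·y_{n+1}] ⇒ (1 − 2/15z)y_{n+1} = (1 + 13/15z)y_n
  so R(z) = (1 + 13/15z)/(1 − 2/15z).

Boundary: |R(x)|=1, x<0.
x=-0.56: |R|=0.4789
R=−1: 1+13/15x = −1+2/15x ⇒ -11/15x=2 ⇒ x=2/(-11/15)=-2.7273
Confirm numerically:
  x=-2.251: |R|=0.73136 <1
  x=-2.011: |R|=0.58580 <1
  x=-1.537: |R|=0.27559 <1
  x=-1.509: |R|=0.25624 <1
  x=-3.209: |R|=1.24741 >1
  x=-3.078: |R|=1.18236 >1
  x=-3.039: |R|=1.16268 >1
Stable set (-2.7273, 0).

left endpoint -2.7273.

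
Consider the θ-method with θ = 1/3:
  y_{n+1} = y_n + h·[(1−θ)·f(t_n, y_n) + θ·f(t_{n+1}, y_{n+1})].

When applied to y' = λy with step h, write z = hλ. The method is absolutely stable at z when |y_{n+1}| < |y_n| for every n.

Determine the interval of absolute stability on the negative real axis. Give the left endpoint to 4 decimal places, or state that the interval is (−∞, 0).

Set f=λy, z=hλ:
  y_{n+1} = y_n + z·[2/3·y_n + 1/3·y_{n+1}] ⇒ (1 − 1/3z)y_{n+1} = (1 + 2/3z)y_n
  R(z) = (1 + 2/3z)/(1 − 1/3z).

Solve |R(x)|<1 on ℝ⁻.
x=-1.68: |R|=0.0769
R=−1: 1+2/3x = −1+1/3x ⇒ -1/3x=2 ⇒ x=2/(-1/3)=-6.0000
Confirm numerically:
  x=-5.314: |R|=0.91749 <1
  x=-5.308: |R|=0.91671 <1
  x=-4.581: |R|=0.81282 <1
  x=-3.688: |R|=0.65431 <1
  x=-6.431: |R|=1.04570 >1
  x=-6.377: |R|=1.04020 >1
  x=-6.257: |R|=1.02776 >1
So |R|<1 on (-6.0000, 0).

(-6.0000, 0).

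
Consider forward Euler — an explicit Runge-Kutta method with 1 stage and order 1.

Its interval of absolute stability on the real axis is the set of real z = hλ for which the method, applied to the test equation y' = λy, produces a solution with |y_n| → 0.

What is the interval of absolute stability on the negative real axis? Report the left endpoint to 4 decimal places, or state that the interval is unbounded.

(-2.0000, 0).

On y'=λy, z=hλ:
  order 1, 1-stage ⇒ R(z)=1+z
  (e.g. R(-1.74)=-0.74000, |R|=0.74000)

Find x<0 with |R(x)|<1.
x=-1.74: |R|=0.7400
|R(-2.19)|=1.1900 |R(-1.92)|=0.9200 |R(-0.93)|=0.0700
Bisect:
  x_lo=-2.5968 |R|=1.5968  x_hi=-0.2676 |R|=0.7324
  mid=-1.43218 |R|=0.43218 →hi
  mid=-2.01449 |R|=1.01449 →lo
  mid=-1.72333 |R|=0.72333 →hi
  mid=-1.86891 |R|=0.86891 →hi
  mid=-1.94170 |R|=0.94170 →hi
  mid=-1.97809 |R|=0.97809 →hi
  mid=-1.99629 |R|=0.99629 →hi
  ...
  [-2.00013,-1.99998] ⇒ x*=-2.0000
So |R|<1 on (-2.0000, 0).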